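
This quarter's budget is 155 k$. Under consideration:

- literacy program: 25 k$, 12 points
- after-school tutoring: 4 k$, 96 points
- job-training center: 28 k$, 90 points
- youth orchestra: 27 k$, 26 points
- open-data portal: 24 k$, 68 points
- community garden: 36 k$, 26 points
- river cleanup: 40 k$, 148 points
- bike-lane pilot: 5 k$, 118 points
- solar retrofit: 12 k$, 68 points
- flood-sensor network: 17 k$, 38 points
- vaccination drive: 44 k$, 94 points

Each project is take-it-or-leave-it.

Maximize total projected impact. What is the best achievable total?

652

A density-first pass picks literacy program + after-school tutoring + job-training center + open-data portal + river cleanup + bike-lane pilot + solar retrofit + flood-sensor network — 638 at 155 k$.
The 49 k$ tied up in literacy program and open-data portal is better spent on vaccination drive — total rises to 652 (150 k$).
Nothing else within 155 k$ beats 652.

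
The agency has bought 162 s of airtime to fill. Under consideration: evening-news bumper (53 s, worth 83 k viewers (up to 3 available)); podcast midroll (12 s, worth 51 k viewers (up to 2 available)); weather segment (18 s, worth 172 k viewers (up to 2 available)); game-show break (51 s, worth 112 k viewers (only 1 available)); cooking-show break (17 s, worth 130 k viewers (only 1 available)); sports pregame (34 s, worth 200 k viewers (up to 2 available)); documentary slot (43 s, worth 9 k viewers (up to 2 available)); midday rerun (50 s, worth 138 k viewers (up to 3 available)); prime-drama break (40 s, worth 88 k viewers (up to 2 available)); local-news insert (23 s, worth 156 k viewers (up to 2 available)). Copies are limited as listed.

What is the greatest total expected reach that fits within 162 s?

1107

Greedy by ratio would take 2×podcast midroll + 2×weather segment + cooking-show break + sports pregame + 2×local-news insert: 157 s used, total 1088.
The 29 s tied up in podcast midroll and cooking-show break is better spent on sports pregame — total rises to 1107 (162 s).
Nothing else within 162 s beats 1107.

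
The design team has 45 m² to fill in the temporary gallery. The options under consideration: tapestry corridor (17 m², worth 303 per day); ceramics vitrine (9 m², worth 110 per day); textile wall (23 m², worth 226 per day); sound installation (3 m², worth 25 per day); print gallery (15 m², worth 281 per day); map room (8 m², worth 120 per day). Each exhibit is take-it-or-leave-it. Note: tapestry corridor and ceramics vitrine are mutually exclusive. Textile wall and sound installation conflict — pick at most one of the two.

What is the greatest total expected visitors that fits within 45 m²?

729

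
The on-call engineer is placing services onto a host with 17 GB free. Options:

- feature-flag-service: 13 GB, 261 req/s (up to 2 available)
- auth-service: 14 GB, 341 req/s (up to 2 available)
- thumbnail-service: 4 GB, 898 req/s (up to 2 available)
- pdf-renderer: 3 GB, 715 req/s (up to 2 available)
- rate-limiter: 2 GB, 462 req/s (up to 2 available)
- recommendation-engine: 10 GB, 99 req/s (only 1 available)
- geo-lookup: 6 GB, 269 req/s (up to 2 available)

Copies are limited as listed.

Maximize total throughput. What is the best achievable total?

By throughput per GB: pdf-renderer 238.33, rate-limiter 231.00, thumbnail-service 224.50 lead.
Taking the top-ratio services first gives thumbnail-service + 2×pdf-renderer + 2×rate-limiter for 3252 (14 GB).
Dropping rate-limiter frees 2 GB; slotting in thumbnail-service (4 GB) lifts the total to 3688 at 16 GB.
That's the maximum — no swap from here does better than 3688.

3688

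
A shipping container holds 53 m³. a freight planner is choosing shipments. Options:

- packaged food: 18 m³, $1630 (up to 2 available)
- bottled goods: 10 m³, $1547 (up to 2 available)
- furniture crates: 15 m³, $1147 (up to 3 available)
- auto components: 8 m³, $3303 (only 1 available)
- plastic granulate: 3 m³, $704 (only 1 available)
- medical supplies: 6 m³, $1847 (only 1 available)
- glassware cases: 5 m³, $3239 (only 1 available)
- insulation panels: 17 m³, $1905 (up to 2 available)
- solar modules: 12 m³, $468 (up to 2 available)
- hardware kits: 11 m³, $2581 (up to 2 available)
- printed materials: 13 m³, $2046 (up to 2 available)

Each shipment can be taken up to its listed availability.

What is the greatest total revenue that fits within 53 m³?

15098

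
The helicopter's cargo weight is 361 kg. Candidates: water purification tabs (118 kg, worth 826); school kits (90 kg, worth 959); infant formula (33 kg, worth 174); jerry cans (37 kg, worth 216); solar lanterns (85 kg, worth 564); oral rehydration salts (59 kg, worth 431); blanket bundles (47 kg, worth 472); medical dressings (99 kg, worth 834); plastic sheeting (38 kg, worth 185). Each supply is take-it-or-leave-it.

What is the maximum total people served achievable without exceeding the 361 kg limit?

3091

Filling by ratio: school kits + jerry cans + oral rehydration salts + blanket bundles + medical dressings for 2912, with 29 kg left unused.
Dropping jerry cans and oral rehydration salts frees 96 kg; slotting in water purification tabs (118 kg) lifts the total to 3091 at 354 kg.
The closest alternative, school kits + jerry cans + solar lanterns + blanket bundles + medical dressings, reaches only 3045.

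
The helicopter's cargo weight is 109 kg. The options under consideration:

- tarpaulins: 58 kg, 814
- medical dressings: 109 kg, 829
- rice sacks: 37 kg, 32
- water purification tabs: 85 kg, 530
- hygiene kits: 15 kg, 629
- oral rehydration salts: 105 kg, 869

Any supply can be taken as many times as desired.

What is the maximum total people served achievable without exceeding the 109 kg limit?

4403

Density check — hygiene kits 41.93, tarpaulins 14.03, oral rehydration salts 8.28, medical dressings 7.61 are the best per kg.
Taking 7×hygiene kits: 105 kg used, 4403 in people served.
Nothing else within 109 kg beats 4403.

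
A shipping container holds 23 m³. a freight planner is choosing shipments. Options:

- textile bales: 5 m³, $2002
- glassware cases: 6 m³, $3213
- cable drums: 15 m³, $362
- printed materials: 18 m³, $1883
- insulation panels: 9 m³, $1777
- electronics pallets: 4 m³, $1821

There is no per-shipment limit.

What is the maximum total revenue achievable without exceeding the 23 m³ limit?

Filling by ratio: 3×glassware cases + electronics pallets for 11460, with 1 m³ left unused.
The 4 m³ tied up in electronics pallets is better spent on textile bales — total rises to 11641 (23 m³).

11641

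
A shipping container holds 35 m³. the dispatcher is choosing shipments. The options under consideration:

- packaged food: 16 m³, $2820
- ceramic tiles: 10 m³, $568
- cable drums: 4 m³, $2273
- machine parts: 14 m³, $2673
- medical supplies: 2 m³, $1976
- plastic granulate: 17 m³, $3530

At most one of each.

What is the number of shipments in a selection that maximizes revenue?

The maximum revenue within 35 m³ is 8476.
cable drums + machine parts + plastic granulate hits 8476 at 35 m³.
Every optimal selection uses 3 shipments.

3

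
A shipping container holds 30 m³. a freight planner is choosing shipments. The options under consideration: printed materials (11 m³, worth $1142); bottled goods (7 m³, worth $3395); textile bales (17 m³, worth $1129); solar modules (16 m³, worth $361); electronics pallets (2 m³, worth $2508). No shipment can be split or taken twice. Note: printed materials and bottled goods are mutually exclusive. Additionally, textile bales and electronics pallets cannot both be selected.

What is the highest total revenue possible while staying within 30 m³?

Density check — electronics pallets 1254.00, bottled goods 485.00, printed materials 103.82 are the best per m³.
Taking bottled goods + solar modules + electronics pallets: 25 m³ used, 6264 in revenue.
Nothing else feasible within 30 m³ beats 6264.

6264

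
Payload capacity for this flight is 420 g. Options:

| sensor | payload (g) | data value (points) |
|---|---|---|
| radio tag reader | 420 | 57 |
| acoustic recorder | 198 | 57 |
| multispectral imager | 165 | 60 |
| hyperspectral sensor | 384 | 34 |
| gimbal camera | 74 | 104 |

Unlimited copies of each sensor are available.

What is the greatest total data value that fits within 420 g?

Ranking by ratio (data value/g): gimbal camera 1.41, multispectral imager 0.36, acoustic recorder 0.29, radio tag reader 0.14.
Taking 5×gimbal camera: 370 g used, 520 in data value.
No other feasible combination exceeds 520.

520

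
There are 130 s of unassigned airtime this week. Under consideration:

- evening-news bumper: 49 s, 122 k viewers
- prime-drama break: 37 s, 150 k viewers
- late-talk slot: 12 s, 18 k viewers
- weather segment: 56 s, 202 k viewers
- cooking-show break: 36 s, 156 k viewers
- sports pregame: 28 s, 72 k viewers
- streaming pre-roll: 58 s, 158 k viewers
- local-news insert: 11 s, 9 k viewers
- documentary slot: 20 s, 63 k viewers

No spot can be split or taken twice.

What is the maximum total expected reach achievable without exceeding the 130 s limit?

508

Prime-drama break + weather segment + cooking-show break uses 129 of the 130 s and totals 508.
The closest alternative, prime-drama break + cooking-show break + sports pregame + documentary slot, reaches only 441.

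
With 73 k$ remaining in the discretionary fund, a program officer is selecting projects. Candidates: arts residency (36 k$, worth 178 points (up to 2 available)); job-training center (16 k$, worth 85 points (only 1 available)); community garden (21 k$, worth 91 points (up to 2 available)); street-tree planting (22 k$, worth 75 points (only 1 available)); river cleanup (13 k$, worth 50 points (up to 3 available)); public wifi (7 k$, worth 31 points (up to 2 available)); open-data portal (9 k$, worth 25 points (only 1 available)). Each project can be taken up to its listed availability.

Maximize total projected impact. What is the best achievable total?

356

Greedy by ratio would take arts residency + job-training center + 2×public wifi: 66 k$ used, total 325.
The 30 k$ tied up in job-training center and 2×public wifi is better spent on arts residency — total rises to 356 (72 k$).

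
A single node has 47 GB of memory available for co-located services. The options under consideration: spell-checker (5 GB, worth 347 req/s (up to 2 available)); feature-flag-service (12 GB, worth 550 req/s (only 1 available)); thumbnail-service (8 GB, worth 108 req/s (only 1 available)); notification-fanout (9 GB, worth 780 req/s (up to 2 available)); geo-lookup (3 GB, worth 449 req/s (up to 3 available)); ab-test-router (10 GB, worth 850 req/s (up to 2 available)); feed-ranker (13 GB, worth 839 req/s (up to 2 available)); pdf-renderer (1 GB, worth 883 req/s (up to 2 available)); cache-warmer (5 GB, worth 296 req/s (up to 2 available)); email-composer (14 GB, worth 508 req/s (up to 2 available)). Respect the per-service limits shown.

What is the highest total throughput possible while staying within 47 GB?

5940

Greedy by ratio would take spell-checker + 2×notification-fanout + 3×geo-lookup + ab-test-router + 2×pdf-renderer: 44 GB used, total 5870.
Replace notification-fanout with ab-test-router: the trade gains 70 net, giving 5940 at 45 GB.
Nothing else within 47 GB beats 5940.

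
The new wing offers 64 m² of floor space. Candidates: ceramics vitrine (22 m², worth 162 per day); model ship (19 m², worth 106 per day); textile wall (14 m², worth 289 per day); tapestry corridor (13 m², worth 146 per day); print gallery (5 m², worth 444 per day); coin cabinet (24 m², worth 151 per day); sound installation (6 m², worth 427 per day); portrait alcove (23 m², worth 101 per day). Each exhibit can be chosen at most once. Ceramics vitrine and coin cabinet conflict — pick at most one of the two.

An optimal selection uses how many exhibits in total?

5

Best achievable expected visitors is 1468.
ceramics vitrine + textile wall + tapestry corridor + print gallery + sound installation hits 1468 at 60 m².
Any selection reaching 1468 contains exactly 5 exhibits.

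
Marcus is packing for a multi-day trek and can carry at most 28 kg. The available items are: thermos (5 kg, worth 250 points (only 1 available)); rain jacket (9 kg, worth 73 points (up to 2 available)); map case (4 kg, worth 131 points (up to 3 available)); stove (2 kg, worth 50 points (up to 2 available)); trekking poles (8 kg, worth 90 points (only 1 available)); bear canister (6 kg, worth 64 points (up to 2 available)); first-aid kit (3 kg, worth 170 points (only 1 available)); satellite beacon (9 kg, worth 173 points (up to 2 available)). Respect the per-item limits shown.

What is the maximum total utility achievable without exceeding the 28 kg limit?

Taking the top-ratio items first gives thermos + 3×map case + 2×stove + first-aid kit for 913 (24 kg).
Dropping stove frees 2 kg; slotting in bear canister (6 kg) lifts the total to 927 at 28 kg.

927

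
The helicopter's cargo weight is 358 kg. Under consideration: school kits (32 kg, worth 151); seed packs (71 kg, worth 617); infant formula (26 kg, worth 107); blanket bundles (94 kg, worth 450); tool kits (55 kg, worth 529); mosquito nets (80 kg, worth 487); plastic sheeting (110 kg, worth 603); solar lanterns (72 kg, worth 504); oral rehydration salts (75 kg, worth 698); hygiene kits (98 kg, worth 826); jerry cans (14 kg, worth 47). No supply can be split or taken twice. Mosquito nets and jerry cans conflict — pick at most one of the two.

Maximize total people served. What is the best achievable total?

2928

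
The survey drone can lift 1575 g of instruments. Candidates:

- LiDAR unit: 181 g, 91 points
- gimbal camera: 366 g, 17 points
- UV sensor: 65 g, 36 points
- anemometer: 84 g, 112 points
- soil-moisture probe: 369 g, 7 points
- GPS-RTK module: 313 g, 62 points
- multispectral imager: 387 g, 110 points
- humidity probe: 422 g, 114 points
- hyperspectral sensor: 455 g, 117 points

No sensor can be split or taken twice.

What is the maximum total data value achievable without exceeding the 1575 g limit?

A density-first pass picks LiDAR unit + UV sensor + anemometer + GPS-RTK module + multispectral imager + humidity probe — 525 at 1452 g.
Dropping UV sensor and GPS-RTK module frees 378 g; slotting in hyperspectral sensor (455 g) lifts the total to 544 at 1529 g.
Next best is LiDAR unit + UV sensor + anemometer + GPS-RTK module + humidity probe + hyperspectral sensor at 532 (1520 g) — short by 12.

544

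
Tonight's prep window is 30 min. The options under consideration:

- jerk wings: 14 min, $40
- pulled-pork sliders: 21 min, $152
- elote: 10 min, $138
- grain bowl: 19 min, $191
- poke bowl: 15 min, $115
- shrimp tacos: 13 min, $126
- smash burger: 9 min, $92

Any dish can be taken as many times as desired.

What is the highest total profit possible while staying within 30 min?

3×elote uses 30 of the 30 min and totals 414.

414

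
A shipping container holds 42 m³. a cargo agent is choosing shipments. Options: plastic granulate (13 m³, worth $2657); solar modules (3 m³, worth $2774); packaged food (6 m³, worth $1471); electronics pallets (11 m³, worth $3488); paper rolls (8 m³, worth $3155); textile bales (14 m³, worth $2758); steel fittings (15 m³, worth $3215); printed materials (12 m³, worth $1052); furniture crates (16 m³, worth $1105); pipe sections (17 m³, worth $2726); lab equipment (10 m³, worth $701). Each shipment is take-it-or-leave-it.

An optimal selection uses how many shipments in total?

5

The maximum revenue within 42 m³ is 13646.
solar modules + packaged food + electronics pallets + paper rolls + textile bales hits 13646 at 42 m³.
All optima have 5 shipments.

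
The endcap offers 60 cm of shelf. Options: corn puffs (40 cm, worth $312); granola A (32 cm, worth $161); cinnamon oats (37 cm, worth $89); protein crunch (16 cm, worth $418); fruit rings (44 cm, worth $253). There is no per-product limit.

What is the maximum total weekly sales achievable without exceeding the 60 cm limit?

1254

3×protein crunch uses 48 of the 60 cm and totals 1254.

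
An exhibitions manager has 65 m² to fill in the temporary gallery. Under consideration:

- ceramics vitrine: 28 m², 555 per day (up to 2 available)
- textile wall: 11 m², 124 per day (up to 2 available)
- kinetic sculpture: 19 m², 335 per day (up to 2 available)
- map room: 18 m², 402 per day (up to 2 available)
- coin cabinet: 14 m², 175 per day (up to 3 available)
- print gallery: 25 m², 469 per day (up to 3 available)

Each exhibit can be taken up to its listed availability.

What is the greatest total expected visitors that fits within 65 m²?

Best packing: ceramics vitrine + 2×map room — 64 m², 1359 total.
Nothing else within 65 m² beats 1359.

1359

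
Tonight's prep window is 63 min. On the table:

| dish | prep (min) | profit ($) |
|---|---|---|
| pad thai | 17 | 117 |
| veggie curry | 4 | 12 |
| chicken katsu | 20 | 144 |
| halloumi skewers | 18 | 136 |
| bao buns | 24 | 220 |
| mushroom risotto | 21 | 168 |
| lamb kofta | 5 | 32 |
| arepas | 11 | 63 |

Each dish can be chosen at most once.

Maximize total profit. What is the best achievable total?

Density check — bao buns 9.17, mushroom risotto 8.00, halloumi skewers 7.56 are the best per min.
The ratio ordering already packs tightly: halloumi skewers + bao buns + mushroom risotto, 63 min, 524.
No other feasible combination exceeds 524.

524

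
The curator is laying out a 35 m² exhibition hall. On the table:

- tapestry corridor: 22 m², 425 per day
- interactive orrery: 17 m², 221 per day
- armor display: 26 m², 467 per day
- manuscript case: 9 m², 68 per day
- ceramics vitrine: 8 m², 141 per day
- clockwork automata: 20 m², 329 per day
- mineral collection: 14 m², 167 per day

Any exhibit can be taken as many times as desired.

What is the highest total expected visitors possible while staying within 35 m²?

608

A density-first pass picks tapestry corridor + ceramics vitrine — 566 at 30 m².
Replace tapestry corridor with armor display: the trade gains 42 net, giving 608 at 34 m².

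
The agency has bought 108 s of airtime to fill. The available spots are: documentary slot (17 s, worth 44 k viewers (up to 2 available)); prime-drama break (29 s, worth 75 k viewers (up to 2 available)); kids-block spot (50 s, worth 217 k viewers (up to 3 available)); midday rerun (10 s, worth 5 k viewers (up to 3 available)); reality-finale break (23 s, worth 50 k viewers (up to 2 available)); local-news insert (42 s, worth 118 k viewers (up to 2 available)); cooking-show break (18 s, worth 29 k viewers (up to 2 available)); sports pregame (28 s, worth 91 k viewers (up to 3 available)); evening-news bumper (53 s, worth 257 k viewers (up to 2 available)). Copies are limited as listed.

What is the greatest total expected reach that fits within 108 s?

514

The ratio ordering already packs tightly: 2×evening-news bumper, 106 s, 514.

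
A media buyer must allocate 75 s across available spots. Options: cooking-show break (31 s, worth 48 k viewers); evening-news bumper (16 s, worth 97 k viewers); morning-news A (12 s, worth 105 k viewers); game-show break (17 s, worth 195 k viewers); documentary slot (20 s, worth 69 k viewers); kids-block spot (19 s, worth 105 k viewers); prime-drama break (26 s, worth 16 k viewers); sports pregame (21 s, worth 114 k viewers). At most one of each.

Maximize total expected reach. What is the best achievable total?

519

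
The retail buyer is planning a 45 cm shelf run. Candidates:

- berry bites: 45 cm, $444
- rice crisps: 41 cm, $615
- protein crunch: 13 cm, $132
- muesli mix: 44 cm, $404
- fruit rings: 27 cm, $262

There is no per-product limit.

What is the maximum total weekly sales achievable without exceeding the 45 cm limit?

Best packing: rice crisps — 41 cm, 615 total.
The spare 4 cm is too small for any remaining product, and no exchange beats 615.

615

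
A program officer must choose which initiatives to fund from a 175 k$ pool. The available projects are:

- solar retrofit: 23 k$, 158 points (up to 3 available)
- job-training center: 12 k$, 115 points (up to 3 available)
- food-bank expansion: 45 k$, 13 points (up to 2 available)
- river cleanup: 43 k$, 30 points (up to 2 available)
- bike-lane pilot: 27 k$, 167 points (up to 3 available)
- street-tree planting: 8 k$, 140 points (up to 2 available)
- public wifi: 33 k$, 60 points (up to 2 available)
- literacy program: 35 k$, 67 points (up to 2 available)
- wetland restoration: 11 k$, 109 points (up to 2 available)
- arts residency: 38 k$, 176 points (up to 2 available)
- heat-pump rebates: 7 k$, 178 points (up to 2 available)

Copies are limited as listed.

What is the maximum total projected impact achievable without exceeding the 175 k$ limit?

Ranking by ratio (projected impact/k$): heat-pump rebates 25.43, street-tree planting 17.50, wetland restoration 9.91, job-training center 9.58.
The ratio heuristic lands on 3×solar retrofit + 3×job-training center + 2×street-tree planting + 2×wetland restoration + 2×heat-pump rebates (1673) but leaves 18 k$ idle.
Replace wetland restoration with bike-lane pilot: the trade gains 58 net, giving 1731 at 173 k$.
The spare 2 k$ is too small for any remaining project, and no exchange beats 1731.

1731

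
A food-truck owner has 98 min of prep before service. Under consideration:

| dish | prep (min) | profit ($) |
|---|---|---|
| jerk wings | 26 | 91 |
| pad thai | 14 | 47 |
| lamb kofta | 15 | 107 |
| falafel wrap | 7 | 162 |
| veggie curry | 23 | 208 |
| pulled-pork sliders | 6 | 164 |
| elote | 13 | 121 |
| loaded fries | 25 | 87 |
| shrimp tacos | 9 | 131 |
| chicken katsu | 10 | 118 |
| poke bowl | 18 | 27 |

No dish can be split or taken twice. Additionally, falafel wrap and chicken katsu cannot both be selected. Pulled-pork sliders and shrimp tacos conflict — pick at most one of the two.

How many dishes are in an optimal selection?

Optimal total is 853.
jerk wings + lamb kofta + falafel wrap + veggie curry + pulled-pork sliders + elote hits 853 at 90 min.
Every optimal selection uses 6 dishes.

6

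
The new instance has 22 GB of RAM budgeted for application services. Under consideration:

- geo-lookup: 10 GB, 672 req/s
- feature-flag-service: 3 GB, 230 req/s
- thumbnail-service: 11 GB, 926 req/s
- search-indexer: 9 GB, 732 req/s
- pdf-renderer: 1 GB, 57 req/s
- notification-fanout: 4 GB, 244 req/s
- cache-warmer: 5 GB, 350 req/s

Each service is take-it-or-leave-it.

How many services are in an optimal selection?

3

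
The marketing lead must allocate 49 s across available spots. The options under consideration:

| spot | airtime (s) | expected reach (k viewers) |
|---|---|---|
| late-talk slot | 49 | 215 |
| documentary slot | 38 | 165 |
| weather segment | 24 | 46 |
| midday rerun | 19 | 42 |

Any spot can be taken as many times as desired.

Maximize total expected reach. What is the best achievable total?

215

By expected reach per s: late-talk slot 4.39, documentary slot 4.34, midday rerun 2.21 lead.
Taking late-talk slot: 49 s used, 215 in expected reach.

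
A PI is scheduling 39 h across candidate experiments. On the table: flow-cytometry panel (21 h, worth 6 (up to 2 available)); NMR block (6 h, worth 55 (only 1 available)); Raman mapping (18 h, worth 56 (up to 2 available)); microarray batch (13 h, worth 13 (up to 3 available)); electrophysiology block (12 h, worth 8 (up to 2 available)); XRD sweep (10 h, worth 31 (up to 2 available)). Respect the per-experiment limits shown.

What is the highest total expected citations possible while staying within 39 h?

142

Best packing: NMR block + Raman mapping + XRD sweep — 34 h, 142 total.
The spare 5 h is too small for any remaining experiment, and no exchange beats 142.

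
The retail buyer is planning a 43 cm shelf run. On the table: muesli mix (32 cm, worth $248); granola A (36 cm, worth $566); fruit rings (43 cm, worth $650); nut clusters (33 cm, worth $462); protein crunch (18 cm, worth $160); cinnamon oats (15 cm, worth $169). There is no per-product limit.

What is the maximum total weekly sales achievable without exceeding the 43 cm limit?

650

A density-first pass picks granola A — 566 at 36 cm.
Dropping granola A frees 36 cm; slotting in fruit rings (43 cm) lifts the total to 650 at 43 cm.
Nothing else within 43 cm beats 650.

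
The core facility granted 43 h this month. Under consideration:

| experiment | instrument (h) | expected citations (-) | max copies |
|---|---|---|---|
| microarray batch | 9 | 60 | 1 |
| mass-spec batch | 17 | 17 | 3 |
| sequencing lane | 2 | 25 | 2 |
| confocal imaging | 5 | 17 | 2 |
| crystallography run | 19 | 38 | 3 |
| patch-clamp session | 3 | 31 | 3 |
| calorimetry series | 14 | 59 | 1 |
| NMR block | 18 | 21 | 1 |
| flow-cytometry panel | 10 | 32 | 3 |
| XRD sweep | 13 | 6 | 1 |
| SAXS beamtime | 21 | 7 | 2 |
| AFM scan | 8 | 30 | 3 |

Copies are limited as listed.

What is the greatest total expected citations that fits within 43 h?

280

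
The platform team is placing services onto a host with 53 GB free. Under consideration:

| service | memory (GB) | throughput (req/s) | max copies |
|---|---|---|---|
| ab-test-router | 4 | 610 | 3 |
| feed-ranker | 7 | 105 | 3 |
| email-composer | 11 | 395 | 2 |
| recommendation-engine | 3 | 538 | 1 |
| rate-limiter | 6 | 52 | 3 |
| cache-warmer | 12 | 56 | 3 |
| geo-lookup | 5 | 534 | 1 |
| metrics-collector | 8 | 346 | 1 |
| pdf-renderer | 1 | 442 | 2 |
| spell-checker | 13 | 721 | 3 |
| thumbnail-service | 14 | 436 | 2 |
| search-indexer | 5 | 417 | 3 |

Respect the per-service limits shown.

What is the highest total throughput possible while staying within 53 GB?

5758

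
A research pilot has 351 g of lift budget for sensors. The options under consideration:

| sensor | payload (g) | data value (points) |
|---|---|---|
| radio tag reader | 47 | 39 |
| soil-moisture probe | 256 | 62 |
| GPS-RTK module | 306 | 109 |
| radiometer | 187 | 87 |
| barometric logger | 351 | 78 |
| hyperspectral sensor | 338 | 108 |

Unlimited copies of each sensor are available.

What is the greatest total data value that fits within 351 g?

273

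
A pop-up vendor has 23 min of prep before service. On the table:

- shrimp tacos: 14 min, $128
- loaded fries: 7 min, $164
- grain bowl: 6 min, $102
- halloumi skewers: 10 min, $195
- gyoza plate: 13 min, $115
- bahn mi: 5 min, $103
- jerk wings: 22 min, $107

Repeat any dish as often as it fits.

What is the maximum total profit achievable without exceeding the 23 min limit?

492

The ratio ordering already packs tightly: 3×loaded fries, 21 min, 492.
That's the maximum — no swap from here does better than 492.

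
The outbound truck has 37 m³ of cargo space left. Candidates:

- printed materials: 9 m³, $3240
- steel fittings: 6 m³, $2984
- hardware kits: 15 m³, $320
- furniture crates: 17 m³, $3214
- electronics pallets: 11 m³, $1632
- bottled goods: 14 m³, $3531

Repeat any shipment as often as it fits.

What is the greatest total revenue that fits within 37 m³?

Density check — steel fittings 497.33, printed materials 360.00, bottled goods 252.21 are the best per m³.
The ratio ordering already packs tightly: 6×steel fittings, 36 m³, 17904.

17904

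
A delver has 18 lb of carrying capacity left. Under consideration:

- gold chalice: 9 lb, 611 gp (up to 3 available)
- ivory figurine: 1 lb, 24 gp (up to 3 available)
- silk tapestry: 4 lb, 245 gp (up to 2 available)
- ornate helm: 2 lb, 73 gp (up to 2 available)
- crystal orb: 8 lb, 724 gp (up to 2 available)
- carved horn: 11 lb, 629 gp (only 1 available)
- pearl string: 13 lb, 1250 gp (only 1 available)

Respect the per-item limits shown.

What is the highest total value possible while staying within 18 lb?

Taking the top-ratio items first gives ivory figurine + silk tapestry + pearl string for 1519 (18 lb).
Reworking the packing: ornate helm + 2×crystal orb uses 18 lb and improves the total to 1521.
That's the maximum — no swap from here does better than 1521.

1521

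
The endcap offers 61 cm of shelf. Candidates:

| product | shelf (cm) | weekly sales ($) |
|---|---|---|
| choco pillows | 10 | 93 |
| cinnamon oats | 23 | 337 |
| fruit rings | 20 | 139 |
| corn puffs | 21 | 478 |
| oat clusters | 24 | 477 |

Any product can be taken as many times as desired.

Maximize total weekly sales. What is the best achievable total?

1049

Choco pillows + 2×corn puffs uses 52 of the 61 cm and totals 1049.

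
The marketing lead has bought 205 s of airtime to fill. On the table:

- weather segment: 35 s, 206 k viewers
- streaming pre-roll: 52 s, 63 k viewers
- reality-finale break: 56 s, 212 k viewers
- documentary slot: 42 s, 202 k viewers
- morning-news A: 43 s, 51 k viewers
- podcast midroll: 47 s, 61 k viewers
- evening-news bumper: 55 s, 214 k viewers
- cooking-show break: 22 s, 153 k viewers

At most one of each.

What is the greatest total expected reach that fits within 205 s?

Taking weather segment + documentary slot + podcast midroll + evening-news bumper + cooking-show break: 201 s used, 836 in expected reach.
Nothing else within 205 s beats 836.

836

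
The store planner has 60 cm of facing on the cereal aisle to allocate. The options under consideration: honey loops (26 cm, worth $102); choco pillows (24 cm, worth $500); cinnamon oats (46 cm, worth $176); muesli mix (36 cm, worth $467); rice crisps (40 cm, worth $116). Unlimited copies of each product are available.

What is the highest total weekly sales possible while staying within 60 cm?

Best packing: 2×choco pillows — 48 cm, 1000 total.
That's the maximum — no swap from here does better than 1000.

1000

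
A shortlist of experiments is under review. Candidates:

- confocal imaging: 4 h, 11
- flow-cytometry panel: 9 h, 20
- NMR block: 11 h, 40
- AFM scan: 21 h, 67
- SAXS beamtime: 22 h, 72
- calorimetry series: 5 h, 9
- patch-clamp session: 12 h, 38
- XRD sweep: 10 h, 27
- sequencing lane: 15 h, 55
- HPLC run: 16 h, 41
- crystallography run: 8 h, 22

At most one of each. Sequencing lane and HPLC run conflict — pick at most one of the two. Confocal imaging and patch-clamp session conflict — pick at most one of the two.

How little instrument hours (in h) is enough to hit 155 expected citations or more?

Minimise h subject to total expected citations ≥ 155.
Taking NMR block + patch-clamp session + sequencing lane + crystallography run gives 155 (≥ 155) for 46 h.
Any bundle with less than 46 h falls short of 155.

46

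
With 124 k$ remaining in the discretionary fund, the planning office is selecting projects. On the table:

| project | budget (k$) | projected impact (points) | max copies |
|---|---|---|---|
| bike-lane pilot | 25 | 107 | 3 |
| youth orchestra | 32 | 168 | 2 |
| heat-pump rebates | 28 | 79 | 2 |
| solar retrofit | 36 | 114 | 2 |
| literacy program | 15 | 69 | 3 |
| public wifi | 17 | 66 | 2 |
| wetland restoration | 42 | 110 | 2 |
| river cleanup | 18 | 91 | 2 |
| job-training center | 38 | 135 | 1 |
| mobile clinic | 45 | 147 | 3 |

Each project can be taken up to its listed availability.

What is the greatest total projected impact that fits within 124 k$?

Filling by ratio: 2×youth orchestra + literacy program + 2×river cleanup for 587, with 9 k$ left unused.
Dropping river cleanup frees 18 k$; slotting in bike-lane pilot (25 k$) lifts the total to 603 at 122 k$.
Every other selection either busts 124 k$ or exceeds an availability limit or fails to beat 603.

603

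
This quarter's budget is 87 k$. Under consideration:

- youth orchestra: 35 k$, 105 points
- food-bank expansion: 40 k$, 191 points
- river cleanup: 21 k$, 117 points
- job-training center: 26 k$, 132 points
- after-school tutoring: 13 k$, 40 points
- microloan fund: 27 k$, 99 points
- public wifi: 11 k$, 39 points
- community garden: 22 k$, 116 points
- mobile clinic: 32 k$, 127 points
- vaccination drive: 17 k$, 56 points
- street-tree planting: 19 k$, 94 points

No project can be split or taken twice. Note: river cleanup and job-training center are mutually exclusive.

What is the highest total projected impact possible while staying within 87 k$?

424

Taking food-bank expansion + river cleanup + community garden: 83 k$ used, 424 in projected impact.
The closest alternative, food-bank expansion + job-training center + street-tree planting, reaches only 417.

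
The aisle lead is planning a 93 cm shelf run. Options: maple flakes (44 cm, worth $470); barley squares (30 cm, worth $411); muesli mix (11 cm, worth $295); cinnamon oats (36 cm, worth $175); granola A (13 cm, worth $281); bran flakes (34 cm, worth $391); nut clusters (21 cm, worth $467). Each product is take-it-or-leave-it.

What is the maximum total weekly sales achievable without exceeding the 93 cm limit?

By weekly sales per cm: muesli mix 26.82, nut clusters 22.24, granola A 21.62, barley squares 13.70 lead.
The ratio heuristic lands on barley squares + muesli mix + granola A + nut clusters (1454) but leaves 18 cm idle.
Replace barley squares with maple flakes: the trade gains 59 net, giving 1513 at 89 cm.
Runner-up barley squares + muesli mix + granola A + nut clusters tops out at 1454.

1513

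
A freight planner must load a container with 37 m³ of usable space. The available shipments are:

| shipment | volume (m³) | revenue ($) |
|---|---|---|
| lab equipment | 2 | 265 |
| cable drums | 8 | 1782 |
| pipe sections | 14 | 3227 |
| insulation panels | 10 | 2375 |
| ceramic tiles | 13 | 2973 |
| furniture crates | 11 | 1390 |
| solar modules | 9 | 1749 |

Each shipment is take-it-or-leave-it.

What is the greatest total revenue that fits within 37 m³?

8575

Density check — insulation panels 237.50, pipe sections 230.50, ceramic tiles 228.69 are the best per m³.
The ratio ordering already packs tightly: pipe sections + insulation panels + ceramic tiles, 37 m³, 8575.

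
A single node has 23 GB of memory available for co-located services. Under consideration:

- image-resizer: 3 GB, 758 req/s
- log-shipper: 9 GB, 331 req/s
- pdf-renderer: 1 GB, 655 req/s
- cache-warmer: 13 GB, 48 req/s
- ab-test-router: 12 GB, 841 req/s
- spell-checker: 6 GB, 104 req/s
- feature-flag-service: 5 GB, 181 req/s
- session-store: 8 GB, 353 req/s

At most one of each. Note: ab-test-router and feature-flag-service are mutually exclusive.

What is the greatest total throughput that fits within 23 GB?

Taking image-resizer + pdf-renderer + ab-test-router + spell-checker: 22 GB used, 2358 in throughput.
Every other selection either busts 23 GB or breaks a pairing rule or fails to beat 2358.

2358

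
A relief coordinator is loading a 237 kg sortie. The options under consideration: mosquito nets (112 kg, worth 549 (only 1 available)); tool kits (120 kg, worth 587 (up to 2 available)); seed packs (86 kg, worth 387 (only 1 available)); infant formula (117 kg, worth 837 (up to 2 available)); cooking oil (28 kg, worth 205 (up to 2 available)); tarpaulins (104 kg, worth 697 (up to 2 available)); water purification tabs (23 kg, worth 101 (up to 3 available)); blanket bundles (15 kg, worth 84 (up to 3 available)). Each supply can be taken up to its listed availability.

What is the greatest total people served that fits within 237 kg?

1674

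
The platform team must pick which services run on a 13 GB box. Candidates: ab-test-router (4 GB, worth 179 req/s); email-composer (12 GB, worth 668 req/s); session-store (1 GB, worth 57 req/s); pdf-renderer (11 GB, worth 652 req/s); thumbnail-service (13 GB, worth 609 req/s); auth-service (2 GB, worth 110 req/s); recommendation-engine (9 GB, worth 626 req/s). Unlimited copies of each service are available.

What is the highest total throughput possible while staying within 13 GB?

Density check — recommendation-engine 69.56, pdf-renderer 59.27, session-store 57.00, email-composer 55.67 are the best per GB.
The ratio ordering already packs tightly: 4×session-store + recommendation-engine, 13 GB, 854.
That's the maximum — no swap from here does better than 854.

854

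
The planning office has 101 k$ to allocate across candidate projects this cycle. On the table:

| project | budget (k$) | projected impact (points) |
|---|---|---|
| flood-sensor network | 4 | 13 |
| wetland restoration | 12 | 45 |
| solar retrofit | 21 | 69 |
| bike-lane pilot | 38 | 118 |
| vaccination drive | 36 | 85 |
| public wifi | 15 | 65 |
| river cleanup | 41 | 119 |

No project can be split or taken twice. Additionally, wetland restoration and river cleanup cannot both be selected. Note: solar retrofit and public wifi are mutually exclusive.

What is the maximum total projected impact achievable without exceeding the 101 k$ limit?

315

Density check — public wifi 4.33, wetland restoration 3.75, solar retrofit 3.29, flood-sensor network 3.25 are the best per k$.
Flood-sensor network + bike-lane pilot + public wifi + river cleanup uses 98 of the 101 k$ and totals 315.
Runner-up wetland restoration + bike-lane pilot + vaccination drive + public wifi tops out at 313.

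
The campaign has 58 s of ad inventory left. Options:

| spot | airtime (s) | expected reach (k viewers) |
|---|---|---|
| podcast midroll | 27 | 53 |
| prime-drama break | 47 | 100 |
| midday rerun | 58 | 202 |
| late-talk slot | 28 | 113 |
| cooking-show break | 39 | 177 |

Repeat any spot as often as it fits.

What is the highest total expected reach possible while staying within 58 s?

226

Taking the top-ratio spots first gives cooking-show break for 177 (39 s).
Replace cooking-show break with 2×late-talk slot: the trade gains 49 net, giving 226 at 56 s.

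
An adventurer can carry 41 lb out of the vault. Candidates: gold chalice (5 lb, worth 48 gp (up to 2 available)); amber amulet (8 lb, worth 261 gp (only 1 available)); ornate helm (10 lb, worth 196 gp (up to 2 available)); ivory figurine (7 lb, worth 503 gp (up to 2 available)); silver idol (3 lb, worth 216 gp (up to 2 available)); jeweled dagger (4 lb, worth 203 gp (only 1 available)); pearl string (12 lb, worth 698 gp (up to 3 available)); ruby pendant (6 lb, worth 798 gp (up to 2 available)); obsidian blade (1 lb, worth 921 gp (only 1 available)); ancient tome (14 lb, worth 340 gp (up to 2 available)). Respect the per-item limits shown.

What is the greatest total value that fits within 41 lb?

4221

The ratio heuristic lands on 2×ivory figurine + 2×silver idol + jeweled dagger + 2×ruby pendant + obsidian blade (4158) but leaves 4 lb idle.
The 10 lb tied up in 2×silver idol and jeweled dagger is better spent on pearl string — total rises to 4221 (39 lb).
No other feasible combination exceeds 4221.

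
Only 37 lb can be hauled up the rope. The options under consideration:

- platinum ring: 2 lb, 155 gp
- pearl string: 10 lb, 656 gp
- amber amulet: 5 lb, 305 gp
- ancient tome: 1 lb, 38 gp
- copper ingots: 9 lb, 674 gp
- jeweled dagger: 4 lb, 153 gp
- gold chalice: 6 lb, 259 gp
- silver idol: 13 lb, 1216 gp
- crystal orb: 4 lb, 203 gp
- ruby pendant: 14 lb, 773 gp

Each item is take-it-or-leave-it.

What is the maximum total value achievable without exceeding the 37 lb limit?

2851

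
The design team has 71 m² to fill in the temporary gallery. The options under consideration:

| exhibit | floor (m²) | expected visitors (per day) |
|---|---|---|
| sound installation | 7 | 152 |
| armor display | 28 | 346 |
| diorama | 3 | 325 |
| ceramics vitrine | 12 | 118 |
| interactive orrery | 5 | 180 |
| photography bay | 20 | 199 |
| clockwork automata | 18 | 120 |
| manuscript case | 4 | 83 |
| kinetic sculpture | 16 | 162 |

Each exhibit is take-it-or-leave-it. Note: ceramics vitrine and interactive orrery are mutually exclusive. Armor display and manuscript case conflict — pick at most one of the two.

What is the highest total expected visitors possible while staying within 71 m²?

Sound installation + armor display + diorama + interactive orrery + photography bay uses 63 of the 71 m² and totals 1202.
Every other selection either busts 71 m² or breaks a pairing rule or fails to beat 1202.

1202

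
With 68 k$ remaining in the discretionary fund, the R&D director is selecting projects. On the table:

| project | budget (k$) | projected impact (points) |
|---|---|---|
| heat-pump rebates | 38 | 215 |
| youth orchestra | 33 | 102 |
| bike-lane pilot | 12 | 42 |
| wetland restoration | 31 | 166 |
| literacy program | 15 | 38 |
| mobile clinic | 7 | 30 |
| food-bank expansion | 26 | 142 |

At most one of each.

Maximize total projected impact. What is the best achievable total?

357

Taking heat-pump rebates + food-bank expansion: 64 k$ used, 357 in projected impact.
That's the maximum — no swap from here does better than 357.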